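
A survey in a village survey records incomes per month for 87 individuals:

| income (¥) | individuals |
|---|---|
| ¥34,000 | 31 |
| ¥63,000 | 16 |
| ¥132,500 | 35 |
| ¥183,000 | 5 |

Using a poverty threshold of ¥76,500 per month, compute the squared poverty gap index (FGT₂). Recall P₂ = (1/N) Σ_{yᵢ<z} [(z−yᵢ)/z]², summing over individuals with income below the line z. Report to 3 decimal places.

0.116

Below the line: 31×¥34,000, 16×¥63,000 (q = 47 of N = 87).
Gap ratios (z−y)/z: (76500−34000)/76500 = 0.5556 (×31); (76500−63000)/76500 = 0.1765 (×16).
Squared: 0.3086 (×31); 0.0311 (×16).
Sum = 10.066171; P₂ = 10.066171 / 87 = 0.116.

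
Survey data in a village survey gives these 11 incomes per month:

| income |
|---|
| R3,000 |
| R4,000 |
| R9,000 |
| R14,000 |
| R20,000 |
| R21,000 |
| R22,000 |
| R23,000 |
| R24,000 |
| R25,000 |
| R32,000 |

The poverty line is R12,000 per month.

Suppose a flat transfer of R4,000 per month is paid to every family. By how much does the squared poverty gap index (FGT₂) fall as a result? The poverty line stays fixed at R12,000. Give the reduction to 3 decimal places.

0.071

Before: below the line — R3,000, R4,000, R9,000; squared poverty gap index (FGT₂) = 0.09722.
After the R4,000 transfer: below the line — R7,000, R8,000; squared poverty gap index (FGT₂) = 0.02588.
Reduction = 0.09722 − 0.02588 = 0.071.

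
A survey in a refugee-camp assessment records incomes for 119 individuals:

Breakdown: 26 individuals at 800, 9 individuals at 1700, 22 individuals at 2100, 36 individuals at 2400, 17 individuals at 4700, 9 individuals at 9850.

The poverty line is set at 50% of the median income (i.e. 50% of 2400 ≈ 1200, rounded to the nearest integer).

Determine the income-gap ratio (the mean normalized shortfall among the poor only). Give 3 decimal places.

0.333

Poor units: 26×800 (q = 26 of N = 119).
Shortfall ratios (z−y)/z: 0.3333 (×26); sum = 8.666667.
I averages over the q = 26 poor units only: 8.666667 / 26 = 0.333.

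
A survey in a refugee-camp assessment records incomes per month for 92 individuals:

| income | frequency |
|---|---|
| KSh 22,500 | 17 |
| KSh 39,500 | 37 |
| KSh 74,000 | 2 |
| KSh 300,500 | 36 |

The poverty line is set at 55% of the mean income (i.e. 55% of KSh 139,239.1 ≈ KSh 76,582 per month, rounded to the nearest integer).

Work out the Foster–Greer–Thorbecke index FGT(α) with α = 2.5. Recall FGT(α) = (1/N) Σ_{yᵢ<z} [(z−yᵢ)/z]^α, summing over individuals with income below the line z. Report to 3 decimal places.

0.143

Below z: 17×KSh 22,500, 37×KSh 39,500, 2×KSh 74,000 (q = 56 of N = 92).
Shortfall ratios: (76582−22500)/76582 = 0.7062 (×17); (76582−39500)/76582 = 0.4842 (×37); (76582−74000)/76582 = 0.0337 (×2).
Raised to α = 2.5: 0.41910 (×17); 0.16315 (×37); 0.00021 (×2).
Sum = 13.161682; FGT(2.5) = 13.161682 / 92 = 0.143.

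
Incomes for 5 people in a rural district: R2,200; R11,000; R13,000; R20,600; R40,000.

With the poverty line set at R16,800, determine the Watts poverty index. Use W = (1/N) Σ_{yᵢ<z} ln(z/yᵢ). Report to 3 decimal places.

Incomes under z: R2,200, R11,000, R13,000 (q = 3 of N = 5).
Log gaps: ln(16800/2200) = 2.0329; ln(16800/11000) = 0.4235; ln(16800/13000) = 0.2564.
W = 2.712835 / 5 = 0.543.

0.543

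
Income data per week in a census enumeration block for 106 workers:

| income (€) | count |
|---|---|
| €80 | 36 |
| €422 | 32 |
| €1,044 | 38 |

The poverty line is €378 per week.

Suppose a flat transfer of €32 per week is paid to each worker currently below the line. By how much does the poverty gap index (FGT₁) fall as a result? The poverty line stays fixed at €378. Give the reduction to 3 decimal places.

0.029

Before: below the line — 36×€80; poverty gap index (FGT₁) = 0.26774.
After the €32 transfer: below the line — 36×€112; poverty gap index (FGT₁) = 0.23899.
Reduction = 0.26774 − 0.23899 = 0.029.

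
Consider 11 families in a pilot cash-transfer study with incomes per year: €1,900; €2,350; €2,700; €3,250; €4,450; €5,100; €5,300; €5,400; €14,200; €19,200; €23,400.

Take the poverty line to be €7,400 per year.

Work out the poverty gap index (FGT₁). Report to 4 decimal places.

Below the line: €1,900, €2,350, €2,700, €3,250, €4,450, €5,100, €5,300, €5,400 (q = 8 of N = 11).
Shortfall ratios: (7400−1900)/7400 = 0.7432; (7400−2350)/7400 = 0.6824; (7400−2700)/7400 = 0.6351; (7400−3250)/7400 = 0.5608; (7400−4450)/7400 = 0.3986; (7400−5100)/7400 = 0.3108; (7400−5300)/7400 = 0.2838; (7400−5400)/7400 = 0.2703.
Sum of shortfalls = 3.885135; P₁ averages over all N: 3.885135 / 11 = 0.3532.

0.3532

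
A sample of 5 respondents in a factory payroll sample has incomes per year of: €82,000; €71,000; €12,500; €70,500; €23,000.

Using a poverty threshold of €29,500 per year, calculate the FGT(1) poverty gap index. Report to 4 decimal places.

0.1593

Incomes under z: €12,500, €23,000 (q = 2 of N = 5).
Gap ratios (z−y)/z: (29500−12500)/29500 = 0.5763; (29500−23000)/29500 = 0.2203.
Σ = 0.796610. Dividing by the full population N = 5 gives P₁ = 0.1593.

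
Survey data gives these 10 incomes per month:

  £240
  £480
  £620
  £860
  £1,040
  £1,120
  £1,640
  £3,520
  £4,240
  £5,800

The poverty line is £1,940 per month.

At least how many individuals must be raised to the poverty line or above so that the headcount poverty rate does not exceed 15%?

7 of the 10 individuals are poor, so H = 7/10 = 0.700.
A headcount ratio of at most 15% allows at most ⌊0.15 × 10⌋ = 1 poor individuals.
So at least 7 − 1 = 6 must be lifted.

6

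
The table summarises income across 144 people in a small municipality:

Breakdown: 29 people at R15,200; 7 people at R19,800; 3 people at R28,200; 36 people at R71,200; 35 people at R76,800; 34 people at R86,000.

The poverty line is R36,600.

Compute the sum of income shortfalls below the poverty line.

Below the line: 29×R15,200, 7×R19,800, 3×R28,200 (q = 39 of N = 144).
Individual gaps: 29×(36600−15200) = 620600; 7×(36600−19800) = 117600; 3×(36600−28200) = 25200.
Aggregate gap = R763,400.

R763,400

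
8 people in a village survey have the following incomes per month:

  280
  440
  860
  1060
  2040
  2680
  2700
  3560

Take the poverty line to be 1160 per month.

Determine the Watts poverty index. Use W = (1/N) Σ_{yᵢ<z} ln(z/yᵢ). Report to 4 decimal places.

Below z: 280, 440, 860, 1060 (q = 4 of N = 8).
Log gaps: ln(1160/280) = 1.4214; ln(1160/440) = 0.9694; ln(1160/860) = 0.2992; ln(1160/1060) = 0.0902.
W = 2.780180 / 8 = 0.3475.

0.3475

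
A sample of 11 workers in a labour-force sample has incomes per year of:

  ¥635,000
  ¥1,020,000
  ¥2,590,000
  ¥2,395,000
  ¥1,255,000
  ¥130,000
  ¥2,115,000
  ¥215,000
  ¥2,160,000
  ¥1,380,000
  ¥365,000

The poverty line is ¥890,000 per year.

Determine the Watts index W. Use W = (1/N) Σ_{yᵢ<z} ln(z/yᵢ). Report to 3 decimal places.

0.416

Below the line: ¥130,000, ¥215,000, ¥365,000, ¥635,000 (q = 4 of N = 11).
Log gaps: ln(890000/130000) = 1.9237; ln(890000/215000) = 1.4206; ln(890000/365000) = 0.8913; ln(890000/635000) = 0.3376.
W = 4.573191 / 11 = 0.416.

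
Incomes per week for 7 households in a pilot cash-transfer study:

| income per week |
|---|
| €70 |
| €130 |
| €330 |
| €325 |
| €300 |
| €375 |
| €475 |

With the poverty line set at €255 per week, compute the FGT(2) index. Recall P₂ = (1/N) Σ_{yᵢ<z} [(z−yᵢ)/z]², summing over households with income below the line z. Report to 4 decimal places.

0.1095

Incomes under z: €70, €130 (q = 2 of N = 7).
Shortfall ratios: (255−70)/255 = 0.7255; (255−130)/255 = 0.4902.
Squared: 0.5263; 0.2403.
Sum = 0.766628; P₂ = 0.766628 / 7 = 0.1095.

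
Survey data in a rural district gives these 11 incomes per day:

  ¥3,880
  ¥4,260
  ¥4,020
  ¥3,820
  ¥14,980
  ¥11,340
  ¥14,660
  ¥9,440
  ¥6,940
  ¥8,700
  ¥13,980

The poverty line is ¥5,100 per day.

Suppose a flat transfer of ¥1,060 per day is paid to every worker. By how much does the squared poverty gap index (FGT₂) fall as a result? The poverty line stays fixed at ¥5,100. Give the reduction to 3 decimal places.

Before: below the line — ¥3,820, ¥3,880, ¥4,020, ¥4,260; squared poverty gap index (FGT₂) = 0.01747.
After the ¥1,060 transfer: below the line — ¥4,880, ¥4,940, ¥5,080; squared poverty gap index (FGT₂) = 0.00026.
Reduction = 0.01747 − 0.00026 = 0.017.

0.017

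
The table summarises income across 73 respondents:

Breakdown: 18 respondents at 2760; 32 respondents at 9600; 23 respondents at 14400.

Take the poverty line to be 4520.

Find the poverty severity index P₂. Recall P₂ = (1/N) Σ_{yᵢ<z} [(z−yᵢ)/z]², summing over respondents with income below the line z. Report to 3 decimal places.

0.037

Below the line: 18×2760 (q = 18 of N = 73).
Relative gaps: (4520−2760)/4520 = 0.3894 (×18).
Squared: 0.1516 (×18).
Sum = 2.729110; P₂ = 2.729110 / 73 = 0.037.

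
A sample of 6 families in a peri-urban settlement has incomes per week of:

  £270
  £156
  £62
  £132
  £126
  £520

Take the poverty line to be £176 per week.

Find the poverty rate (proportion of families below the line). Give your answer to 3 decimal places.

4 of the 6 families have income below £176.
H = 4/6 = 0.667.

0.667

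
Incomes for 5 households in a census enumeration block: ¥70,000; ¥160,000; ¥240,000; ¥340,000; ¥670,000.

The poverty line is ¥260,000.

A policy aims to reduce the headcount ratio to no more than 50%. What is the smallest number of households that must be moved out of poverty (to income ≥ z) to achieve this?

1

3 of the 5 households are poor, so H = 3/5 = 0.600.
A headcount ratio of at most 50% allows at most ⌊0.50 × 5⌋ = 2 poor households.
So at least 3 − 2 = 1 must be lifted.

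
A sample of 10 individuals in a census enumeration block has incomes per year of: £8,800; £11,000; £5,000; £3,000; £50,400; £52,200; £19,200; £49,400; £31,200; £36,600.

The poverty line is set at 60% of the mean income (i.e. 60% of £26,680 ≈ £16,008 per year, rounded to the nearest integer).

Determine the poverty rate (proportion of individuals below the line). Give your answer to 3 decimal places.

0.400

4 of the 10 individuals have income below £16,008.
H = 4/10 = 0.400.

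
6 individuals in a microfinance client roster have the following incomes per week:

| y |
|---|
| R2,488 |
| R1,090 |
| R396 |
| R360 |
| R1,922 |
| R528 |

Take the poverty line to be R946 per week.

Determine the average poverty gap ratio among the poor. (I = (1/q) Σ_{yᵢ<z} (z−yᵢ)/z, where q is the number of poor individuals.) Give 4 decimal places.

0.5476

Below z: R360, R396, R528 (q = 3 of N = 6).
Shortfall ratios (z−y)/z: 0.6195, 0.5814, 0.4419; sum = 1.642706.
The income-gap ratio divides by q (the poor only): 1.642706 / 3 = 0.5476.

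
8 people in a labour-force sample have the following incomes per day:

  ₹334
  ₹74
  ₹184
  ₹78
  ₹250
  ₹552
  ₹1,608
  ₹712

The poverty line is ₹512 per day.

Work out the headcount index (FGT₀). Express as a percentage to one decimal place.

5 of the 8 people have income below ₹512.
H = 5/8 = 62.5%.

62.5%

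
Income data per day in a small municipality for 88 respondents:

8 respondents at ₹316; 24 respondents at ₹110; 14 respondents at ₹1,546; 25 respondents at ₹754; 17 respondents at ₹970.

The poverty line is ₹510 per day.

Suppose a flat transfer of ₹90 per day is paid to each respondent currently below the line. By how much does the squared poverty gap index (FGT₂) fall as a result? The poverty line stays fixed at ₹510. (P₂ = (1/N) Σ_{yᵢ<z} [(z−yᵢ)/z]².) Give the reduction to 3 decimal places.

0.076

Before: below the line — 24×₹110, 8×₹316; squared poverty gap index (FGT₂) = 0.18092.
After the ₹90 transfer: below the line — 24×₹200, 8×₹406; squared poverty gap index (FGT₂) = 0.10455.
Reduction = 0.18092 − 0.10455 = 0.076.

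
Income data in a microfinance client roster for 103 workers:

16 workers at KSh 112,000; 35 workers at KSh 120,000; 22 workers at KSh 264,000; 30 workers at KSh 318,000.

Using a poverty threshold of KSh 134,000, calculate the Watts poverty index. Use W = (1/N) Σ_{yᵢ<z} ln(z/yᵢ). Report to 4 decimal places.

0.0654

Poor units: 16×KSh 112,000, 35×KSh 120,000 (q = 51 of N = 103).
Log gaps: ln(134000/112000) = 0.1793 (×16); ln(134000/120000) = 0.1103 (×35).
W = 6.731637 / 103 = 0.0654.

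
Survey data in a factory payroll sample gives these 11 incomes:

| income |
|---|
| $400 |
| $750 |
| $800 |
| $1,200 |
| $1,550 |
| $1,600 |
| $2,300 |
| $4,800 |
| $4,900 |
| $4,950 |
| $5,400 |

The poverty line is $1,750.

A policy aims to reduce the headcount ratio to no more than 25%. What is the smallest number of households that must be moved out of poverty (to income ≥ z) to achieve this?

4

6 of the 11 households are poor, so H = 6/11 = 0.545.
A headcount ratio of at most 25% allows at most ⌊0.25 × 11⌋ = 2 poor households.
So at least 6 − 2 = 4 must be lifted.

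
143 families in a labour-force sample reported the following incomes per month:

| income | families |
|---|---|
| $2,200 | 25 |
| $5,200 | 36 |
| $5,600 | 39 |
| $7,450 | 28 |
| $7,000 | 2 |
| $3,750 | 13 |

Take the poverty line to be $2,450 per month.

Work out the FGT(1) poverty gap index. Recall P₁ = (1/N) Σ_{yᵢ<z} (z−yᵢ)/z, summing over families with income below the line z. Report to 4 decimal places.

0.0178

Poor units: 25×$2,200 (q = 25 of N = 143).
Shortfall ratios: (2450−2200)/2450 = 0.1020 (×25).
Sum of shortfalls = 2.551020; P₁ averages over all N: 2.551020 / 143 = 0.0178.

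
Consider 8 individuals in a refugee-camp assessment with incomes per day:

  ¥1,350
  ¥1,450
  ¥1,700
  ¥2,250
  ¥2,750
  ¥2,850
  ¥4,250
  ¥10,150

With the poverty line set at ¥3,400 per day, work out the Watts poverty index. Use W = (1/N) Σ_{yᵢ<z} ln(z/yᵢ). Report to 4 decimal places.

Below the line: ¥1,350, ¥1,450, ¥1,700, ¥2,250, ¥2,750, ¥2,850 (q = 6 of N = 8).
ln(z/y) terms: ln(3400/1350) = 0.9237; ln(3400/1450) = 0.8522; ln(3400/1700) = 0.6931; ln(3400/2250) = 0.4128; ln(3400/2750) = 0.2122; ln(3400/2850) = 0.1765.
W = 3.270506 / 8 = 0.4088.

0.4088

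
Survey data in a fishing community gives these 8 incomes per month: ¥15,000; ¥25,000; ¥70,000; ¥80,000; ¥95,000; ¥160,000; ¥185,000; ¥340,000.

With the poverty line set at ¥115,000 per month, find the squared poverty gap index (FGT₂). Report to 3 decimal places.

0.206

Poor units: ¥15,000, ¥25,000, ¥70,000, ¥80,000, ¥95,000 (q = 5 of N = 8).
Gap ratios (z−y)/z: (115000−15000)/115000 = 0.8696; (115000−25000)/115000 = 0.7826; (115000−70000)/115000 = 0.3913; (115000−80000)/115000 = 0.3043; (115000−95000)/115000 = 0.1739.
Squared: 0.7561; 0.6125; 0.1531; 0.0926; 0.0302.
Sum = 1.644612; P₂ = 1.644612 / 8 = 0.206.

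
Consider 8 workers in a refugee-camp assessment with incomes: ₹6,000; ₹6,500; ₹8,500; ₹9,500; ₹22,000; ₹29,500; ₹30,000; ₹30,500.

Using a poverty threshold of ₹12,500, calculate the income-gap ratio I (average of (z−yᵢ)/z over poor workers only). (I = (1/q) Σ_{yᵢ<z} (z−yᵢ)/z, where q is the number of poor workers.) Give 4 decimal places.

Below z: ₹6,000, ₹6,500, ₹8,500, ₹9,500 (q = 4 of N = 8).
Relative gaps: 0.5200, 0.4800, 0.3200, 0.2400; sum = 1.560000.
I averages over the q = 4 poor units only: 1.560000 / 4 = 0.3900.

0.3900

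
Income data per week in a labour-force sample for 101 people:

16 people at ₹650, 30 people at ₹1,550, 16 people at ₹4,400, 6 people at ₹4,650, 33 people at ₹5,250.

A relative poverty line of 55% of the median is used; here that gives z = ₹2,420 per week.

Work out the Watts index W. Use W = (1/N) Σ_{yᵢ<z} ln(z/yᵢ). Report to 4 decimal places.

Below z: 16×₹650, 30×₹1,550 (q = 46 of N = 101).
Log gaps: ln(2420/650) = 1.3146 (×16); ln(2420/1550) = 0.4455 (×30).
W = 34.398186 / 101 = 0.3406.

0.3406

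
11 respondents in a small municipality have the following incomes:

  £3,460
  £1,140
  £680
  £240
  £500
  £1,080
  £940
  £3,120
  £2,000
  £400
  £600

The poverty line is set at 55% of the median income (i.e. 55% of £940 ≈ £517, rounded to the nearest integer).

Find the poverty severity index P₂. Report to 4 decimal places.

Poor units: £240, £400, £500 (q = 3 of N = 11).
Relative gaps: (517−240)/517 = 0.5358; (517−400)/517 = 0.2263; (517−500)/517 = 0.0329.
Squared: 0.2871; 0.0512; 0.0011.
Sum = 0.339359; P₂ = 0.339359 / 11 = 0.0309.

0.0309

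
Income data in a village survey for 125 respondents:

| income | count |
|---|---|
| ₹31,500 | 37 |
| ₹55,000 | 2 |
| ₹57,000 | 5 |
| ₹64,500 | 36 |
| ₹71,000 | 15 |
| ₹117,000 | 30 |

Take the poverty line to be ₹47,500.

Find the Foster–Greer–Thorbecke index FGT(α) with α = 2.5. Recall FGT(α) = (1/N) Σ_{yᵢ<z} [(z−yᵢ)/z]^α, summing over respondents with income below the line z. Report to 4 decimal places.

Below the line: 37×₹31,500 (q = 37 of N = 125).
Relative gaps: (47500−31500)/47500 = 0.3368 (×37).
Raised to α = 2.5: 0.06585 (×37).
Sum = 2.436507; FGT(2.5) = 2.436507 / 125 = 0.0195.

0.0195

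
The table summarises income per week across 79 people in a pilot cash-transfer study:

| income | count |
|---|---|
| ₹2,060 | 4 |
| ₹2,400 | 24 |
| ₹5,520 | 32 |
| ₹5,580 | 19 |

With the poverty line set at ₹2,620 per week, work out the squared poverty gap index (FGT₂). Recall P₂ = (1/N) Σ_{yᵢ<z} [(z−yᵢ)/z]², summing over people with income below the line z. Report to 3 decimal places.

0.004

Poor units: 4×₹2,060, 24×₹2,400 (q = 28 of N = 79).
Normalized shortfalls: (2620−2060)/2620 = 0.2137 (×4); (2620−2400)/2620 = 0.0840 (×24).
Squared: 0.0457 (×4); 0.0071 (×24).
Sum = 0.351961; P₂ = 0.351961 / 79 = 0.004.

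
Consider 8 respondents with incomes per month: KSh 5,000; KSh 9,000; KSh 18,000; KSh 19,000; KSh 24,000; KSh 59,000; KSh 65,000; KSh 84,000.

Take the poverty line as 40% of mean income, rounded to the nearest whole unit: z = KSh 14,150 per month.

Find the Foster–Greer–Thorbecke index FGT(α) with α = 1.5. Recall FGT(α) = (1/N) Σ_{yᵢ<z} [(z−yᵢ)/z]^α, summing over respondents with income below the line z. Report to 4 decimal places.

Incomes under z: KSh 5,000, KSh 9,000 (q = 2 of N = 8).
Shortfall ratios: (14150−5000)/14150 = 0.6466; (14150−9000)/14150 = 0.3640.
Raised to α = 1.5: 0.51999; 0.21957.
Sum = 0.739564; FGT(1.5) = 0.739564 / 8 = 0.0924.

0.0924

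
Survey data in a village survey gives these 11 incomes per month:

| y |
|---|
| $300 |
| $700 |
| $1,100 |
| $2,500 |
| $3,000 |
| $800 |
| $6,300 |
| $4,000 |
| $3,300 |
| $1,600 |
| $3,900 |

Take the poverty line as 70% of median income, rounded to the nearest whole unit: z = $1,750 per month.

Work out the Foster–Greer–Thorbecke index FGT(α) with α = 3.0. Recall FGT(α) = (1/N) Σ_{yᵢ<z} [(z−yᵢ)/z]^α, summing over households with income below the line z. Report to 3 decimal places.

Below the line: $300, $700, $800, $1,100, $1,600 (q = 5 of N = 11).
Normalized shortfalls: (1750−300)/1750 = 0.8286; (1750−700)/1750 = 0.6000; (1750−800)/1750 = 0.5429; (1750−1100)/1750 = 0.3714; (1750−1600)/1750 = 0.0857.
Raised to α = 3.0: 0.56884; 0.21600; 0.15998; 0.05124; 0.00063.
Sum = 0.996688; FGT(3.0) = 0.996688 / 11 = 0.091.

0.091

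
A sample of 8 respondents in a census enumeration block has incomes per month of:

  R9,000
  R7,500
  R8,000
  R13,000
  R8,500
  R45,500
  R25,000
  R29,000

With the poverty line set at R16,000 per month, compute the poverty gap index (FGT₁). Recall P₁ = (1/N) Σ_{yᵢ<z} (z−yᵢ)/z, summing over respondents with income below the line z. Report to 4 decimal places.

0.2656

Below the line: R7,500, R8,000, R8,500, R9,000, R13,000 (q = 5 of N = 8).
Normalized shortfalls: (16000−7500)/16000 = 0.5312; (16000−8000)/16000 = 0.5000; (16000−8500)/16000 = 0.4688; (16000−9000)/16000 = 0.4375; (16000−13000)/16000 = 0.1875.
Sum of shortfalls = 2.125000; P₁ averages over all N: 2.125000 / 8 = 0.2656.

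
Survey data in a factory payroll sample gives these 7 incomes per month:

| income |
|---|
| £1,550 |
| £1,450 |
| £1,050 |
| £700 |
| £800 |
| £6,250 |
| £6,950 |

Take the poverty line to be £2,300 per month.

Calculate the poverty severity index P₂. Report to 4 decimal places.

Below the line: £700, £800, £1,050, £1,450, £1,550 (q = 5 of N = 7).
Gap ratios (z−y)/z: (2300−700)/2300 = 0.6957; (2300−800)/2300 = 0.6522; (2300−1050)/2300 = 0.5435; (2300−1450)/2300 = 0.3696; (2300−1550)/2300 = 0.3261.
Squared: 0.4839; 0.4253; 0.2954; 0.1366; 0.1063.
Sum = 1.447543; P₂ = 1.447543 / 7 = 0.2068.

0.2068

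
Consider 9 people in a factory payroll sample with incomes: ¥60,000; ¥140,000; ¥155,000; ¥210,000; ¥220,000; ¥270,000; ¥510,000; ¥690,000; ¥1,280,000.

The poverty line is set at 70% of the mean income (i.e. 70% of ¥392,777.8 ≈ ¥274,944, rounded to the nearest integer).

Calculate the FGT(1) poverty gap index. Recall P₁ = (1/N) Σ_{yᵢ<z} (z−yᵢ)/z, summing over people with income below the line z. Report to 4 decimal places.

0.2403

Below z: ¥60,000, ¥140,000, ¥155,000, ¥210,000, ¥220,000, ¥270,000 (q = 6 of N = 9).
Normalized shortfalls: (274944−60000)/274944 = 0.7818; (274944−140000)/274944 = 0.4908; (274944−155000)/274944 = 0.4362; (274944−210000)/274944 = 0.2362; (274944−220000)/274944 = 0.1998; (274944−270000)/274944 = 0.0180.
Σ = 2.162855. Dividing by the full population N = 9 gives P₁ = 0.2403.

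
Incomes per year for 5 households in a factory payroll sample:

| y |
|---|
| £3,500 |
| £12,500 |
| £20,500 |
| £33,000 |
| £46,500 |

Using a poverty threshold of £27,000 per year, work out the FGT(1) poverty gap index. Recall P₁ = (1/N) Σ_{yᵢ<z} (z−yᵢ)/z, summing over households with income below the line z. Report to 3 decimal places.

Below z: £3,500, £12,500, £20,500 (q = 3 of N = 5).
Shortfall ratios: (27000−3500)/27000 = 0.8704; (27000−12500)/27000 = 0.5370; (27000−20500)/27000 = 0.2407.
Σ = 1.648148. Dividing by the full population N = 5 gives P₁ = 0.330.

0.330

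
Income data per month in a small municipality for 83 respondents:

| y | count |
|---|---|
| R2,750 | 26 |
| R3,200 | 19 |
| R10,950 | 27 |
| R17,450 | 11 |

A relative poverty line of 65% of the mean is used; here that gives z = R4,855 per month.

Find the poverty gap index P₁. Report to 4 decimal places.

Below z: 26×R2,750, 19×R3,200 (q = 45 of N = 83).
Shortfall ratios: (4855−2750)/4855 = 0.4336 (×26); (4855−3200)/4855 = 0.3409 (×19).
Σ = 17.749743. Dividing by the full population N = 83 gives P₁ = 0.2139.

0.2139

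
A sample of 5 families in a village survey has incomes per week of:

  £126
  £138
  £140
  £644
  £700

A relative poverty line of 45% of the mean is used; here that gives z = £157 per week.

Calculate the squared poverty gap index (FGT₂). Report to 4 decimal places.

Below the line: £126, £138, £140 (q = 3 of N = 5).
Gap ratios (z−y)/z: (157−126)/157 = 0.1975; (157−138)/157 = 0.1210; (157−140)/157 = 0.1083.
Squared: 0.0390; 0.0146; 0.0117.
Sum = 0.065358; P₂ = 0.065358 / 5 = 0.0131.

0.0131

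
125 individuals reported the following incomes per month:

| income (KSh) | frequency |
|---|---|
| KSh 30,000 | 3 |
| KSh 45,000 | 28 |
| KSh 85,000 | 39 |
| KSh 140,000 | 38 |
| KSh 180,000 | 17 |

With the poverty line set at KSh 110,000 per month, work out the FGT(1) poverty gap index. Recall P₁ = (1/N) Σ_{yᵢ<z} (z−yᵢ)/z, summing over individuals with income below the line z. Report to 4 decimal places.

0.2207

Poor units: 3×KSh 30,000, 28×KSh 45,000, 39×KSh 85,000 (q = 70 of N = 125).
Relative gaps: (110000−30000)/110000 = 0.7273 (×3); (110000−45000)/110000 = 0.5909 (×28); (110000−85000)/110000 = 0.2273 (×39).
Sum of shortfalls = 27.590909; P₁ averages over all N: 27.590909 / 125 = 0.2207.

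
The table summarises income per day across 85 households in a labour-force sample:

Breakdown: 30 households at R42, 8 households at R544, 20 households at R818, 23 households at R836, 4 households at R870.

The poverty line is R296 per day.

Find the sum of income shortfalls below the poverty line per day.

Below the line: 30×R42 (q = 30 of N = 85).
Individual gaps: 30×(296−42) = 7620.
Aggregate gap = R7,620.

R7,620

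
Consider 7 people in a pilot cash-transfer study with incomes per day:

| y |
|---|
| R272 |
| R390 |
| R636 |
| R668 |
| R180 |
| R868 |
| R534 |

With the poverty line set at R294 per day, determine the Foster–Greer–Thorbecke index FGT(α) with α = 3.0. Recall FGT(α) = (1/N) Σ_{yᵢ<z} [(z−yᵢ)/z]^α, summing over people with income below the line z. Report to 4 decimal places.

0.0084

Below the line: R180, R272 (q = 2 of N = 7).
Relative gaps: (294−180)/294 = 0.3878; (294−272)/294 = 0.0748.
Raised to α = 3.0: 0.05830; 0.00042.
Sum = 0.058720; FGT(3.0) = 0.058720 / 7 = 0.0084.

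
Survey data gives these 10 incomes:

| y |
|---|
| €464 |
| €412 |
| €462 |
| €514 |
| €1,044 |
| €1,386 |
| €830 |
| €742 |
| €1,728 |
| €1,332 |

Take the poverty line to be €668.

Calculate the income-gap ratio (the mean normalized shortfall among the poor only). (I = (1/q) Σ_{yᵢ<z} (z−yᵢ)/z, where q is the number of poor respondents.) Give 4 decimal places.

0.3069

Below z: €412, €462, €464, €514 (q = 4 of N = 10).
Relative gaps: 0.3832, 0.3084, 0.3054, 0.2305; sum = 1.227545.
I averages over the q = 4 poor units only: 1.227545 / 4 = 0.3069.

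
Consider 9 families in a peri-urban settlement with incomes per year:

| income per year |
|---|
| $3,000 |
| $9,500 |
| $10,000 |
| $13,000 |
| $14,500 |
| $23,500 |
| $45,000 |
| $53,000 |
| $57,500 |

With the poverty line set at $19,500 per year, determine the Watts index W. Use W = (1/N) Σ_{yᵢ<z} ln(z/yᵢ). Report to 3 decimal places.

Below z: $3,000, $9,500, $10,000, $13,000, $14,500 (q = 5 of N = 9).
ln(z/y) terms: ln(19500/3000) = 1.8718; ln(19500/9500) = 0.7191; ln(19500/10000) = 0.6678; ln(19500/13000) = 0.4055; ln(19500/14500) = 0.2963.
W = 3.960485 / 9 = 0.440.

0.440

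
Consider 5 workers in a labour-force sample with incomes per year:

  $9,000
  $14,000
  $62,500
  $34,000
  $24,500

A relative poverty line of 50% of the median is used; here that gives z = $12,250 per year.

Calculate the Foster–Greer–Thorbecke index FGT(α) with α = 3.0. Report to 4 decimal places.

Below z: $9,000 (q = 1 of N = 5).
Normalized shortfalls: (12250−9000)/12250 = 0.2653.
Raised to α = 3.0: 0.01867.
Sum = 0.018674; FGT(3.0) = 0.018674 / 5 = 0.0037.

0.0037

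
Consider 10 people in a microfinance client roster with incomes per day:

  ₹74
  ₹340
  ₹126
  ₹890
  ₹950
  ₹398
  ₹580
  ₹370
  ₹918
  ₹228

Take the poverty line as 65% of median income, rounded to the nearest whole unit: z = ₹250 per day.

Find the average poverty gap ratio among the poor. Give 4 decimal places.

Poor units: ₹74, ₹126, ₹228 (q = 3 of N = 10).
Shortfall ratios (z−y)/z: 0.7040, 0.4960, 0.0880; sum = 1.288000.
I averages over the q = 3 poor units only: 1.288000 / 3 = 0.4293.

0.4293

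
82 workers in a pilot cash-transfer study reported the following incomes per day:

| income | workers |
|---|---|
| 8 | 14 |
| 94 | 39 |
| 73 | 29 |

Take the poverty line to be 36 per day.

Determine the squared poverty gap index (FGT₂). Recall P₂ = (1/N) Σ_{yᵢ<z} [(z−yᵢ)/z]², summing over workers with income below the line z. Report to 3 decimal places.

Incomes under z: 14×8 (q = 14 of N = 82).
Relative gaps: (36−8)/36 = 0.7778 (×14).
Squared: 0.6049 (×14).
Sum = 8.469136; P₂ = 8.469136 / 82 = 0.103.

0.103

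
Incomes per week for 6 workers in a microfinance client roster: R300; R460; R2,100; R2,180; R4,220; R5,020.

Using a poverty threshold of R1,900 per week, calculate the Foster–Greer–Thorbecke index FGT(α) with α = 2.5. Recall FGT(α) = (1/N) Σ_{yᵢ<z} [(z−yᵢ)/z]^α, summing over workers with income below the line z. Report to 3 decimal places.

Poor units: R300, R460 (q = 2 of N = 6).
Normalized shortfalls: (1900−300)/1900 = 0.8421; (1900−460)/1900 = 0.7579.
Raised to α = 2.5: 0.65075; 0.50006.
Sum = 1.150813; FGT(2.5) = 1.150813 / 6 = 0.192.

0.192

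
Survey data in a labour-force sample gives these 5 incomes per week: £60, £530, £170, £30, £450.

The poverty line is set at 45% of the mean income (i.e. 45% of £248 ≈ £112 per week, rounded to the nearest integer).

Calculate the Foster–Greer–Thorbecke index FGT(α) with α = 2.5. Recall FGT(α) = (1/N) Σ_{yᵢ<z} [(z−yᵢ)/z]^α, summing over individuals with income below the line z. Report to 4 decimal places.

0.1211

Below the line: £30, £60 (q = 2 of N = 5).
Relative gaps: (112−30)/112 = 0.7321; (112−60)/112 = 0.4643.
Raised to α = 2.5: 0.45866; 0.14688.
Sum = 0.605539; FGT(2.5) = 0.605539 / 5 = 0.1211.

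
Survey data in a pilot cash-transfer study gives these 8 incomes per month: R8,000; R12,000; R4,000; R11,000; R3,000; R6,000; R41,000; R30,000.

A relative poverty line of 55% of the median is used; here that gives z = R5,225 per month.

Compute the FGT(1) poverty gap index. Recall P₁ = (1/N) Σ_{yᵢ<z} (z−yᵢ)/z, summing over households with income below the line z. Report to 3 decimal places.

Below z: R3,000, R4,000 (q = 2 of N = 8).
Shortfall ratios: (5225−3000)/5225 = 0.4258; (5225−4000)/5225 = 0.2344.
Σ = 0.660287. Dividing by the full population N = 8 gives P₁ = 0.083.

0.083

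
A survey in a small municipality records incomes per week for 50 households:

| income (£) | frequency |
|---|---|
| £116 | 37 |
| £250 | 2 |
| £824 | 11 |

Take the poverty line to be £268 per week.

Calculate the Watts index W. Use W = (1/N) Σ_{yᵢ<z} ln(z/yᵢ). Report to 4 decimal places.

0.6225

Below the line: 37×£116, 2×£250 (q = 39 of N = 50).
Log gaps: ln(268/116) = 0.8374 (×37); ln(268/250) = 0.0695 (×2).
W = 31.122733 / 50 = 0.6225.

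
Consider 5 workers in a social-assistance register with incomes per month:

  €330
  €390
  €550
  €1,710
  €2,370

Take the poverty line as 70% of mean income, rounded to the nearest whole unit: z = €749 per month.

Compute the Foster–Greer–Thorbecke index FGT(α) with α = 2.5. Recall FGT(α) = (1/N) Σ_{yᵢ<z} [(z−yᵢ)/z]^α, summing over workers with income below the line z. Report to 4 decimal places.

Below z: €330, €390, €550 (q = 3 of N = 5).
Gap ratios (z−y)/z: (749−330)/749 = 0.5594; (749−390)/749 = 0.4793; (749−550)/749 = 0.2657.
Raised to α = 2.5: 0.23406; 0.15905; 0.03639.
Sum = 0.429497; FGT(2.5) = 0.429497 / 5 = 0.0859.

0.0859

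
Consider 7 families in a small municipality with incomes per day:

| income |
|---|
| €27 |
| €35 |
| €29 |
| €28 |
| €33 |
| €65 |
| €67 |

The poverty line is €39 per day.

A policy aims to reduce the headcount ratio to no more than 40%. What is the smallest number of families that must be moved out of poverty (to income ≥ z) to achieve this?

3

Currently q = 5 of N = 7 are below the line (H = 0.714).
A headcount ratio of at most 40% allows at most ⌊0.40 × 7⌋ = 2 poor families.
So at least 5 − 2 = 3 must be lifted.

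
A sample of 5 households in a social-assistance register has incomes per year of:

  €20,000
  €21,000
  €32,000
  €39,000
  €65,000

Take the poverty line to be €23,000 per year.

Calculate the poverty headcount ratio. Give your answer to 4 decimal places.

2 of the 5 households have income below €23,000.
H = 2/5 = 0.4000.

0.4000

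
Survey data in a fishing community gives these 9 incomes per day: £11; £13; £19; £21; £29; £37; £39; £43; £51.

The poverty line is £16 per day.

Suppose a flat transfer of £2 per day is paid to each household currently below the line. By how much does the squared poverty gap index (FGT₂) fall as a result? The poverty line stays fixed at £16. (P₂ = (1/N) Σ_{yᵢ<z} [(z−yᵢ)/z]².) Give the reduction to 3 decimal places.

Before: below the line — £11, £13; squared poverty gap index (FGT₂) = 0.01476.
After the £2 transfer: below the line — £13, £15; squared poverty gap index (FGT₂) = 0.00434.
Reduction = 0.01476 − 0.00434 = 0.010.

0.010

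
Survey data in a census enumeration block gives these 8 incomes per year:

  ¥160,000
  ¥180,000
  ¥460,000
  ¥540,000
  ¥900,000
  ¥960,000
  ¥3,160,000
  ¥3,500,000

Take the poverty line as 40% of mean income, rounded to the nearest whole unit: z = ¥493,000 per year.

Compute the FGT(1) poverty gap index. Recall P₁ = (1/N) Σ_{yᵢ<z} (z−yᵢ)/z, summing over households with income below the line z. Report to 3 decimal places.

Below z: ¥160,000, ¥180,000, ¥460,000 (q = 3 of N = 8).
Normalized shortfalls: (493000−160000)/493000 = 0.6755; (493000−180000)/493000 = 0.6349; (493000−460000)/493000 = 0.0669.
Σ = 1.377282. Dividing by the full population N = 8 gives P₁ = 0.172.

0.172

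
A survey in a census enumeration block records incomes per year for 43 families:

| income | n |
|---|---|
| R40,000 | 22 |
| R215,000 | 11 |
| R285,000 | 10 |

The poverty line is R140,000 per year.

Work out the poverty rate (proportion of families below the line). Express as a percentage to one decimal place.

22 of the 43 families have income below R140,000.
H = 22/43 = 51.2%.

51.2%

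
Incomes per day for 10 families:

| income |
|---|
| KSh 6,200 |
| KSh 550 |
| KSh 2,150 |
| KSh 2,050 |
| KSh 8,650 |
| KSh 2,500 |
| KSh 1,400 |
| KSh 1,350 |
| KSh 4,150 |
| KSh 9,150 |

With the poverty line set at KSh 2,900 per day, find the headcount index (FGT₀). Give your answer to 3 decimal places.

6 of the 10 families have income below KSh 2,900.
H = 6/10 = 0.600.

0.600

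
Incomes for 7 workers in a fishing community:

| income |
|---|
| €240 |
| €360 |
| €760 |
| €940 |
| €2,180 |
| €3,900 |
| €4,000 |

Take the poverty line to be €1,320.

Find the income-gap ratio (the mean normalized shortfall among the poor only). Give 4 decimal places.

0.5644

Incomes under z: €240, €360, €760, €940 (q = 4 of N = 7).
Shortfall ratios (z−y)/z: 0.8182, 0.7273, 0.4242, 0.2879; sum = 2.257576.
The income-gap ratio divides by q (the poor only): 2.257576 / 4 = 0.5644.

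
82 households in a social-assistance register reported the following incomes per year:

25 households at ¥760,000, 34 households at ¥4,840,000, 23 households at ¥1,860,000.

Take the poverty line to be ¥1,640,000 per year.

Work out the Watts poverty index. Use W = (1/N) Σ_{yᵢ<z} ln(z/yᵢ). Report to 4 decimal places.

Poor units: 25×¥760,000 (q = 25 of N = 82).
ln(z/y) terms: ln(1640000/760000) = 0.7691 (×25).
W = 19.228327 / 82 = 0.2345.

0.2345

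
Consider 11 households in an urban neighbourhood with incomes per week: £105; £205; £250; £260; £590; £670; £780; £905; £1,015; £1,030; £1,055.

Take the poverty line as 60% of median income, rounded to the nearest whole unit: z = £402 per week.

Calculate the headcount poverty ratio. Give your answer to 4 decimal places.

4 of the 11 households have income below £402.
H = 4/11 = 0.3636.

0.3636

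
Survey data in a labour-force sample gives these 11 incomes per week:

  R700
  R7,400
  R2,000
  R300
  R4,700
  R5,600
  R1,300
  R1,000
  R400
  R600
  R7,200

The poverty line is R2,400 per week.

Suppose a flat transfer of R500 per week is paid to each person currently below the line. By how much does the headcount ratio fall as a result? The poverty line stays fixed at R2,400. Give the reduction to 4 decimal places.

Before: below the line — R300, R400, R600, R700, R1,000, R1,300, R2,000; headcount ratio = 0.636364.
After the R500 transfer: below the line — R800, R900, R1,100, R1,200, R1,500, R1,800; headcount ratio = 0.545455.
Reduction = 0.636364 − 0.545455 = 0.0909.

0.0909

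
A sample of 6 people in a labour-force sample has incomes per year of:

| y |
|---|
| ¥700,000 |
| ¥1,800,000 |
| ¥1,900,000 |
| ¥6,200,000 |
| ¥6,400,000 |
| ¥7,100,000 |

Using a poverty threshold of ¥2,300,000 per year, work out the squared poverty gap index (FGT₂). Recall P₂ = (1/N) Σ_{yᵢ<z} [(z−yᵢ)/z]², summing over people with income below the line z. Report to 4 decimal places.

0.0936

Poor units: ¥700,000, ¥1,800,000, ¥1,900,000 (q = 3 of N = 6).
Shortfall ratios: (2300000−700000)/2300000 = 0.6957; (2300000−1800000)/2300000 = 0.2174; (2300000−1900000)/2300000 = 0.1739.
Squared: 0.4839; 0.0473; 0.0302.
Sum = 0.561437; P₂ = 0.561437 / 6 = 0.0936.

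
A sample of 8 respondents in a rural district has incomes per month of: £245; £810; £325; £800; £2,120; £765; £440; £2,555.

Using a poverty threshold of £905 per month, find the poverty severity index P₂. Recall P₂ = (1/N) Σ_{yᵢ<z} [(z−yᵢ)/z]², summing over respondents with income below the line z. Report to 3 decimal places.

Below the line: £245, £325, £440, £765, £800, £810 (q = 6 of N = 8).
Normalized shortfalls: (905−245)/905 = 0.7293; (905−325)/905 = 0.6409; (905−440)/905 = 0.5138; (905−765)/905 = 0.1547; (905−800)/905 = 0.1160; (905−810)/905 = 0.1050.
Squared: 0.5319; 0.4107; 0.2640; 0.0239; 0.0135; 0.0110.
Sum = 1.254998; P₂ = 1.254998 / 8 = 0.157.

0.157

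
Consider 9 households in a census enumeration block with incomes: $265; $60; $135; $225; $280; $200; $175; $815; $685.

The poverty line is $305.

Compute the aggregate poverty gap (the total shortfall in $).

$795

Below z: $60, $135, $175, $200, $225, $265, $280 (q = 7 of N = 9).
Individual gaps: 305−60 = 245; 305−135 = 170; 305−175 = 130; 305−200 = 105; 305−225 = 80; 305−265 = 40; 305−280 = 25.
Aggregate gap = $795.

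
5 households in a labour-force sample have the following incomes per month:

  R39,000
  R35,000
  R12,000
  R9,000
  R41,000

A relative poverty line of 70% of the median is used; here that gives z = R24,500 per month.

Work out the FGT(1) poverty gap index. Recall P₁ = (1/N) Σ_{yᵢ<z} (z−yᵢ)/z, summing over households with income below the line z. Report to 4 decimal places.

0.2286

Incomes under z: R9,000, R12,000 (q = 2 of N = 5).
Gap ratios (z−y)/z: (24500−9000)/24500 = 0.6327; (24500−12000)/24500 = 0.5102.
Σ = 1.142857. Dividing by the full population N = 5 gives P₁ = 0.2286.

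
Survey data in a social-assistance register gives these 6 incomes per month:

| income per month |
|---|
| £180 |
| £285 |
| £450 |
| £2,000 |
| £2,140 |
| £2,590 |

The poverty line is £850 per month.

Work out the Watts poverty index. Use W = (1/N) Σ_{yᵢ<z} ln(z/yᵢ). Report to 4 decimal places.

0.5468

Incomes under z: £180, £285, £450 (q = 3 of N = 6).
Log shortfalls: ln(850/180) = 1.5523; ln(850/285) = 1.0927; ln(850/450) = 0.6360.
W = 3.281015 / 6 = 0.5468.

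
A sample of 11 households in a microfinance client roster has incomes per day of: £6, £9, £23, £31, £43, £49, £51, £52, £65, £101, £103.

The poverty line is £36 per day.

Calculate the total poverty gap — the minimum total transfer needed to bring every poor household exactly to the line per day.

£75

Poor units: £6, £9, £23, £31 (q = 4 of N = 11).
Individual gaps: 36−6 = 30; 36−9 = 27; 36−23 = 13; 36−31 = 5.
Aggregate gap = £75.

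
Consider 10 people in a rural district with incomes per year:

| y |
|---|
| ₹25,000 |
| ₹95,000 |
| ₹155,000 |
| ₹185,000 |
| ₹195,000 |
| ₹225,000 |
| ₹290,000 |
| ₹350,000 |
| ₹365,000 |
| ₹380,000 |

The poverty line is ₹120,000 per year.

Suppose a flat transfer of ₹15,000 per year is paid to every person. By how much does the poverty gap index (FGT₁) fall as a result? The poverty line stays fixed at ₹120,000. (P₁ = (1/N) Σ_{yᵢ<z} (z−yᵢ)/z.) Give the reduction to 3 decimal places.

0.025

Before: below the line — ₹25,000, ₹95,000; poverty gap index (FGT₁) = 0.10000.
After the ₹15,000 transfer: below the line — ₹40,000, ₹110,000; poverty gap index (FGT₁) = 0.07500.
Reduction = 0.10000 − 0.07500 = 0.025.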